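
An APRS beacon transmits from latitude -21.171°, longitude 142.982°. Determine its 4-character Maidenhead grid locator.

QG18

Offset from 180°W / 90°S: lon 322.98°, lat 68.83°.
Field: lon ⌊322.98/20⌋ = 16 → Q; lat ⌊68.83/10⌋ = 6 → G.
Square: lon ⌊2.98/2⌋ = 1; lat ⌊8.83/1⌋ = 8.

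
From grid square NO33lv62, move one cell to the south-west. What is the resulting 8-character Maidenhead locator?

Longitude extended square 6; −1 → 5.
Latitude extended square 2; −1 → 1.

NO33lv51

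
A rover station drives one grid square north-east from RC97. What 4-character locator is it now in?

AC08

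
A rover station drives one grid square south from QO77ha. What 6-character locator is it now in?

QO76hx

Latitude subsquare a = 0; −1 → -1, wraps to 23 = x, carry into square.
Latitude square 7; −1 → 6.
The longitude characters are unchanged.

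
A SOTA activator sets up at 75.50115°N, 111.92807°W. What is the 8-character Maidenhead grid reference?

DQ45am80

Shift to the Maidenhead origin (180°W, 90°S): lon 68.07193, lat 165.50115.
Field: lon ⌊68.07193/20⌋ = 3 → D; lat ⌊165.50115/10⌋ = 16 → Q.
Square: lon ⌊8.07193/2⌋ = 4; lat ⌊5.50115/1⌋ = 5.
Subsquare: lon ⌊0.07193/0.0833333⌋ = 0 → a; lat ⌊0.50115/0.0416667⌋ = 12 → m.
Extended square: lon ⌊0.07193/0.00833333⌋ = 8; lat ⌊0.00115/0.00416667⌋ = 0.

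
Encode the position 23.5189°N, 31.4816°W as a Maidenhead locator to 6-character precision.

Offset from 180°W / 90°S: lon 148.5184°, lat 113.5189°.
Field: lon ⌊148.5184/20⌋ = 7 → H; lat ⌊113.5189/10⌋ = 11 → L.
Square: lon ⌊8.5184/2⌋ = 4; lat ⌊3.5189/1⌋ = 3.
Subsquare: lon ⌊0.5184/0.0833333⌋ = 6 → g; lat ⌊0.5189/0.0416667⌋ = 12 → m.

HL43gm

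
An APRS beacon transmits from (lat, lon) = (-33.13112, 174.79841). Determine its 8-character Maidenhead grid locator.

Shift to the Maidenhead origin (180°W, 90°S): lon 354.79841, lat 56.86888.
Field: lon ⌊354.79841/20⌋ = 17 → R; lat ⌊56.86888/10⌋ = 5 → F.
Square: lon ⌊14.79841/2⌋ = 7; lat ⌊6.86888/1⌋ = 6.
Subsquare: lon ⌊0.79841/0.0833333⌋ = 9 → j; lat ⌊0.86888/0.0416667⌋ = 20 → u.
Extended square: lon ⌊0.04841/0.00833333⌋ = 5; lat ⌊0.03555/0.00416667⌋ = 8.

RF76ju58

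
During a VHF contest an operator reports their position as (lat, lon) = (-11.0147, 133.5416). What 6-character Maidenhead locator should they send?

PH68sx

Offset from 180°W / 90°S: lon 313.5416°, lat 78.9853°.
Field: 313.5416/20 → 15 → P, 78.9853/10 → 7 → H; chars PH.
Square: 13.5416/2 → 6, 8.9853/1 → 8; chars 68.
Subsquare: 1.5416/0.0833333 → 18 → s, 0.9853/0.0416667 → 23 → x; chars sx.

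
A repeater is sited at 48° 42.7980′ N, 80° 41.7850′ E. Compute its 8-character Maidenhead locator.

Offset from 180°W / 90°S: lon 260.69642°, lat 138.71330°.
Field (20°×10°, letters A–R): lon ⌊260.69642/20⌋ = 13 → N; lat ⌊138.71330/10⌋ = 13 → N.
Square (2°×1°, digits 0–9): lon ⌊0.69642/2⌋ = 0; lat ⌊8.71330/1⌋ = 8.
Subsquare (5′×2.5′, letters a–x): lon ⌊0.69642/0.0833333⌋ = 8 → i; lat ⌊0.71330/0.0416667⌋ = 17 → r.
Extended square (30″×15″, digits 0–9): lon ⌊0.02975/0.00833333⌋ = 3; lat ⌊0.00497/0.00416667⌋ = 1.

NN08ir31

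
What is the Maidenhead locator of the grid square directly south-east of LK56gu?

LK56ht

Longitude subsquare g = 6; +1 → 7 = h.
Latitude subsquare u = 20; −1 → 19 = t.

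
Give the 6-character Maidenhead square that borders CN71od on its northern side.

CN71oe

Latitude subsquare d = 3; +1 → 4 = e.
The longitude characters are unchanged.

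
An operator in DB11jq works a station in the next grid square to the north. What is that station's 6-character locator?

DB11jr

Latitude subsquare q = 16; +1 → 17 = r.
The longitude characters are unchanged.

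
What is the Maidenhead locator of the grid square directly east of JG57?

Longitude square 5; +1 → 6.
The latitude characters are unchanged.

JG67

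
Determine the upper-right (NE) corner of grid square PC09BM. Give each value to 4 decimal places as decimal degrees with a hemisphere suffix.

Field P=15, C=2: +15·20° lon, +2·10° lat → SW at lon 120°, lat -70°.
Square 0, 9: +0·2° lon, +9·1° lat → SW at lon 120°, lat -61°.
Subsquare b=1, m=12: +1·0.0833333° lon, +12·0.0416667° lat → SW at lon 120.083°, lat -60.5°.
Cell spans 0.0833333° lon × 0.0416667° lat. NE corner is SW corner plus one full cell.
latitude 60.4583° S, longitude 120.1667° E.

60.4583° S, 120.1667° E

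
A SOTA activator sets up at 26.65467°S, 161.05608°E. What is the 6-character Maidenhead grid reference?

RG03mi

Add 180° to longitude and 90° to latitude: 341.0561, 63.3453.
Field (20°×10°, letters A–R): 341.0561/20 → 17 → R, 63.3453/10 → 6 → G; chars RG.
Square (2°×1°, digits 0–9): 1.0561/2 → 0, 3.3453/1 → 3; chars 03.
Subsquare (5′×2.5′, letters a–x): 1.0561/0.0833333 → 12 → m, 0.3453/0.0416667 → 8 → i; chars mi.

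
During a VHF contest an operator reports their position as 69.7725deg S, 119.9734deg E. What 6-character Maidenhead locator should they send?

OC90xf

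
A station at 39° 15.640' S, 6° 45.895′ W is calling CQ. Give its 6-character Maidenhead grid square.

Offset from 180°W / 90°S: lon 173.2351°, lat 50.7393°.
Field (20°×10°, letters A–R): 173.2351/20 → 8 → I, 50.7393/10 → 5 → F; chars IF.
Square (2°×1°, digits 0–9): 13.2351/2 → 6, 0.7393/1 → 0; chars 60.
Subsquare (5′×2.5′, letters a–x): 1.2351/0.0833333 → 14 → o, 0.7393/0.0416667 → 17 → r; chars or.

IF60or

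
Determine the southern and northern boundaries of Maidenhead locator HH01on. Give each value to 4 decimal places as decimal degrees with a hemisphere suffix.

18.4583° S, 18.4167° S

Field H=7, H=7: +7·20° lon, +7·10° lat → SW at lon -40°, lat -20°.
Square 0, 1: +0·2° lon, +1·1° lat → SW at lon -40°, lat -19°.
Subsquare o=14, n=13: +14·0.0833333° lon, +13·0.0416667° lat → SW at lon -38.8333°, lat -18.4583°.
Cell spans 0.0833333° lon × 0.0416667° lat.
south 18.4583° S, north 18.4167° S.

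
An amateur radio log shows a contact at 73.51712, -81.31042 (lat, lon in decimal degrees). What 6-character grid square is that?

Shift to the Maidenhead origin (180°W, 90°S): lon 98.6896, lat 163.5171.
Field: 98.6896/20 → 4 → E, 163.5171/10 → 16 → Q; chars EQ.
Square: 18.6896/2 → 9, 3.5171/1 → 3; chars 93.
Subsquare: 0.6896/0.0833333 → 8 → i, 0.5171/0.0416667 → 12 → m; chars im.

EQ93im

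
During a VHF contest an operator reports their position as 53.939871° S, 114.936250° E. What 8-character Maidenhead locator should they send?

OD76lb24

Offset from 180°W / 90°S: lon 294.93625°, lat 36.06013°.
Field: 294.93625/20 → 14 → O, 36.06013/10 → 3 → D; chars OD.
Square: 14.93625/2 → 7, 6.06013/1 → 6; chars 76.
Subsquare: 0.93625/0.0833333 → 11 → l, 0.06013/0.0416667 → 1 → b; chars lb.
Extended square: 0.01958/0.00833333 → 2, 0.01846/0.00416667 → 4; chars 24.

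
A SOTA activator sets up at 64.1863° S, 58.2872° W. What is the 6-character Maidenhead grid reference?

GC05ut

Offset from 180°W / 90°S: lon 121.7128°, lat 25.8137°.
Field: 121.7128/20 → 6 → G, 25.8137/10 → 2 → C; chars GC.
Square: 1.7128/2 → 0, 5.8137/1 → 5; chars 05.
Subsquare: 1.7128/0.0833333 → 20 → u, 0.8137/0.0416667 → 19 → t; chars ut.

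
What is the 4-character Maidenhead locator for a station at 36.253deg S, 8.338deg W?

Shift to the Maidenhead origin (180°W, 90°S): lon 171.66, lat 53.75.
Field: lon ⌊171.66/20⌋ = 8 → I; lat ⌊53.75/10⌋ = 5 → F.
Square: lon ⌊11.66/2⌋ = 5; lat ⌊3.75/1⌋ = 3.

IF53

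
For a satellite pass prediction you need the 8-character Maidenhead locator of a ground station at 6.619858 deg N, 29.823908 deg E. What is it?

KJ46vo88

Offset from 180°W / 90°S: lon 209.82391°, lat 96.61986°.
Field: lon ⌊209.82391/20⌋ = 10 → K; lat ⌊96.61986/10⌋ = 9 → J.
Square: lon ⌊9.82391/2⌋ = 4; lat ⌊6.61986/1⌋ = 6.
Subsquare: lon ⌊1.82391/0.0833333⌋ = 21 → v; lat ⌊0.61986/0.0416667⌋ = 14 → o.
Extended square: lon ⌊0.07391/0.00833333⌋ = 8; lat ⌊0.03652/0.00416667⌋ = 8.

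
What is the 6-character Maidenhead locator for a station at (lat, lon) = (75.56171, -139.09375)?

CQ05kn

Offset from 180°W / 90°S: lon 40.9062°, lat 165.5617°.
Field: lon ⌊40.9062/20⌋ = 2 → C; lat ⌊165.5617/10⌋ = 16 → Q.
Square: lon ⌊0.9062/2⌋ = 0; lat ⌊5.5617/1⌋ = 5.
Subsquare: lon ⌊0.9062/0.0833333⌋ = 10 → k; lat ⌊0.5617/0.0416667⌋ = 13 → n.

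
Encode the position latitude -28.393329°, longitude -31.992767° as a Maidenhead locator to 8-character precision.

HG41ao05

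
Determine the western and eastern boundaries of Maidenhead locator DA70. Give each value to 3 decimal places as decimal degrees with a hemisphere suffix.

106.000° W, 104.000° W

Field D=3, A=0: +3·20° lon, +0·10° lat → SW at lon -120°, lat -90°.
Square 7, 0: +7·2° lon, +0·1° lat → SW at lon -106°, lat -90°.
Cell spans 2° lon × 1° lat.
west 106.000° W, east 104.000° W.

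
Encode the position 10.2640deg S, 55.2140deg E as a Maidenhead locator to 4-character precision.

LH79

Offset from 180°W / 90°S: lon 235.21°, lat 79.74°.
Field: 235.21/20 → 11 → L, 79.74/10 → 7 → H; chars LH.
Square: 15.21/2 → 7, 9.74/1 → 9; chars 79.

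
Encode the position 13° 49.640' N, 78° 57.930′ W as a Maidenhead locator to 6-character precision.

FK03mt

Add 180° to longitude and 90° to latitude: 101.0345, 103.8273.
Field: 101.0345/20 → 5 → F, 103.8273/10 → 10 → K; chars FK.
Square: 1.0345/2 → 0, 3.8273/1 → 3; chars 03.
Subsquare: 1.0345/0.0833333 → 12 → m, 0.8273/0.0416667 → 19 → t; chars mt.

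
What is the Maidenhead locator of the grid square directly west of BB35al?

BB25xl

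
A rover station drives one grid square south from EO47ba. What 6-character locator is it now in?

Latitude subsquare a = 0; −1 → -1, wraps to 23 = x, carry into square.
Latitude square 7; −1 → 6.
The longitude characters are unchanged.

EO46bx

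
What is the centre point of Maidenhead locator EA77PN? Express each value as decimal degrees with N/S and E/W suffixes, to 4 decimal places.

82.4375° S, 84.7083° W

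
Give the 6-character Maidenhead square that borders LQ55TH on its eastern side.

LQ55uh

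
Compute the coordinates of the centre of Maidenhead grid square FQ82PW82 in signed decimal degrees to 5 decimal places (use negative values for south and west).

72.92708, -62.67917

Field F=5, Q=16: +5·20° lon, +16·10° lat → SW at lon -80°, lat 70°.
Square 8, 2: +8·2° lon, +2·1° lat → SW at lon -64°, lat 72°.
Subsquare p=15, w=22: +15·0.0833333° lon, +22·0.0416667° lat → SW at lon -62.75°, lat 72.9167°.
Extended square 8, 2: +8·0.00833333° lon, +2·0.00416667° lat → SW at lon -62.6833°, lat 72.925°.
Cell spans 0.00833333° lon × 0.00416667° lat. Centre is SW corner plus half of each.
latitude 72.92708, longitude -62.67917.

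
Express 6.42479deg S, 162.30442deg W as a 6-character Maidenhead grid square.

AI83un

Shift to the Maidenhead origin (180°W, 90°S): lon 17.6956, lat 83.5752.
Field: 17.6956/20 → 0 → A, 83.5752/10 → 8 → I; chars AI.
Square: 17.6956/2 → 8, 3.5752/1 → 3; chars 83.
Subsquare: 1.6956/0.0833333 → 20 → u, 0.5752/0.0416667 → 13 → n; chars un.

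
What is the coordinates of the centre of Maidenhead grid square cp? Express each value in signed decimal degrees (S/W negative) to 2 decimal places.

65.00, -130.00

Field C=2, P=15: +2·20° lon, +15·10° lat → SW at lon -140°, lat 60°.
Cell spans 20° lon × 10° lat. Centre is SW corner plus half of each.
latitude 65.00, longitude -130.00.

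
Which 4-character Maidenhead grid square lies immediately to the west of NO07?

MO97

Longitude square 0; −1 → -1, wraps to 9, carry into field.
Longitude field N = 13; −1 → 12 = M.
The latitude characters are unchanged.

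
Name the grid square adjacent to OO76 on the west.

OO66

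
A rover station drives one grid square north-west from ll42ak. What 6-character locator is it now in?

Longitude subsquare a = 0; −1 → -1, wraps to 23 = x, carry into square.
Longitude square 4; −1 → 3.
Latitude subsquare k = 10; +1 → 11 = l.

LL32xl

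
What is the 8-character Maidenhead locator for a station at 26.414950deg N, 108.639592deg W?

DL56qj39

Add 180° to longitude and 90° to latitude: 71.36041, 116.41495.
Field: 71.36041/20 → 3 → D, 116.41495/10 → 11 → L; chars DL.
Square: 11.36041/2 → 5, 6.41495/1 → 6; chars 56.
Subsquare: 1.36041/0.0833333 → 16 → q, 0.41495/0.0416667 → 9 → j; chars qj.
Extended square: 0.02707/0.00833333 → 3, 0.03995/0.00416667 → 9; chars 39.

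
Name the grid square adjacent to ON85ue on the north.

ON85uf

Latitude subsquare e = 4; +1 → 5 = f.
The longitude characters are unchanged.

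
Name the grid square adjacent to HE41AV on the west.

Longitude subsquare a = 0; −1 → -1, wraps to 23 = x, carry into square.
Longitude square 4; −1 → 3.
The latitude characters are unchanged.

HE31xv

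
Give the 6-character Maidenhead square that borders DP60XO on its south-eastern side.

Longitude subsquare x = 23; +1 → 24, wraps to 0 = a, carry into square.
Longitude square 6; +1 → 7.
Latitude subsquare o = 14; −1 → 13 = n.

DP70an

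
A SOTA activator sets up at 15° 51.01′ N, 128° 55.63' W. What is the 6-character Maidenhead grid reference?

CK55mu

Add 180° to longitude and 90° to latitude: 51.0728, 105.8502.
Field (20°×10°, letters A–R): 51.0728/20 → 2 → C, 105.8502/10 → 10 → K; chars CK.
Square (2°×1°, digits 0–9): 11.0728/2 → 5, 5.8502/1 → 5; chars 55.
Subsquare (5′×2.5′, letters a–x): 1.0728/0.0833333 → 12 → m, 0.8502/0.0416667 → 20 → u; chars mu.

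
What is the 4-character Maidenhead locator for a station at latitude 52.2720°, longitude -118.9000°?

DO02

Add 180° to longitude and 90° to latitude: 61.10, 142.27.
Field: lon ⌊61.10/20⌋ = 3 → D; lat ⌊142.27/10⌋ = 14 → O.
Square: lon ⌊1.10/2⌋ = 0; lat ⌊2.27/1⌋ = 2.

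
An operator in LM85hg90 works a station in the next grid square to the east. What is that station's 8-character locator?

Longitude extended square 9; +1 → 10, wraps to 0, carry into subsquare.
Longitude subsquare h = 7; +1 → 8 = i.
The latitude characters are unchanged.

LM85ig00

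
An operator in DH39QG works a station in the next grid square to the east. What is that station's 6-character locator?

DH39rg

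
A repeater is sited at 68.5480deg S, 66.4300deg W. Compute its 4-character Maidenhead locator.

FC61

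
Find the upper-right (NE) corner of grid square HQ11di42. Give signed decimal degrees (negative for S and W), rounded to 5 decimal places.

Field H=7, Q=16: +7·20° lon, +16·10° lat → SW at lon -40°, lat 70°.
Square 1, 1: +1·2° lon, +1·1° lat → SW at lon -38°, lat 71°.
Subsquare d=3, i=8: +3·0.0833333° lon, +8·0.0416667° lat → SW at lon -37.75°, lat 71.3333°.
Extended square 4, 2: +4·0.00833333° lon, +2·0.00416667° lat → SW at lon -37.7167°, lat 71.3417°.
Cell spans 0.00833333° lon × 0.00416667° lat. NE corner is SW corner plus one full cell.
latitude 71.34583, longitude -37.70833.

71.34583, -37.70833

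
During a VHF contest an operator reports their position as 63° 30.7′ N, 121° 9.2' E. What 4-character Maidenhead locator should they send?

PP03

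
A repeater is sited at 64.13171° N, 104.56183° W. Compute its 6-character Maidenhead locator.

Shift to the Maidenhead origin (180°W, 90°S): lon 75.4382, lat 154.1317.
Field (20°×10°, letters A–R): lon ⌊75.4382/20⌋ = 3 → D; lat ⌊154.1317/10⌋ = 15 → P.
Square (2°×1°, digits 0–9): lon ⌊15.4382/2⌋ = 7; lat ⌊4.1317/1⌋ = 4.
Subsquare (5′×2.5′, letters a–x): lon ⌊1.4382/0.0833333⌋ = 17 → r; lat ⌊0.1317/0.0416667⌋ = 3 → d.

DP74rd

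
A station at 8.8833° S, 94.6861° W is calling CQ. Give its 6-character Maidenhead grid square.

Shift to the Maidenhead origin (180°W, 90°S): lon 85.3139, lat 81.1167.
Field: 85.3139/20 → 4 → E, 81.1167/10 → 8 → I; chars EI.
Square: 5.3139/2 → 2, 1.1167/1 → 1; chars 21.
Subsquare: 1.3139/0.0833333 → 15 → p, 0.1167/0.0416667 → 2 → c; chars pc.

EI21pc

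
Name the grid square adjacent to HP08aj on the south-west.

GP98xi

Longitude subsquare a = 0; −1 → -1, wraps to 23 = x, carry into square.
Longitude square 0; −1 → -1, wraps to 9, carry into field.
Longitude field H = 7; −1 → 6 = G.
Latitude subsquare j = 9; −1 → 8 = i.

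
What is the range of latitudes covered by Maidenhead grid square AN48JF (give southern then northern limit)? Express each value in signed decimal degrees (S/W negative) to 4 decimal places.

Field A=0, N=13: +0·20° lon, +13·10° lat → SW at lon -180°, lat 40°.
Square 4, 8: +4·2° lon, +8·1° lat → SW at lon -172°, lat 48°.
Subsquare j=9, f=5: +9·0.0833333° lon, +5·0.0416667° lat → SW at lon -171.25°, lat 48.2083°.
Cell spans 0.0833333° lon × 0.0416667° lat.
south 48.2083, north 48.2500.

48.2083, 48.2500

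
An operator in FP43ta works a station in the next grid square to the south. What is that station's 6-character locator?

Latitude subsquare a = 0; −1 → -1, wraps to 23 = x, carry into square.
Latitude square 3; −1 → 2.
The longitude characters are unchanged.

FP42tx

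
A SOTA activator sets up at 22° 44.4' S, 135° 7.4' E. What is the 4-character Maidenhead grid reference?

PG77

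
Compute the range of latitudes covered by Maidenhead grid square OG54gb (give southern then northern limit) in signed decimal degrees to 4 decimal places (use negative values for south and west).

Field O=14, G=6: +14·20° lon, +6·10° lat → SW at lon 100°, lat -30°.
Square 5, 4: +5·2° lon, +4·1° lat → SW at lon 110°, lat -26°.
Subsquare g=6, b=1: +6·0.0833333° lon, +1·0.0416667° lat → SW at lon 110.5°, lat -25.9583°.
Cell spans 0.0833333° lon × 0.0416667° lat.
south -25.9583, north -25.9167.

-25.9583, -25.9167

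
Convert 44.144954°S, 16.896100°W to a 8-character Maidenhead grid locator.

Shift to the Maidenhead origin (180°W, 90°S): lon 163.10390, lat 45.85505.
Field: lon ⌊163.10390/20⌋ = 8 → I; lat ⌊45.85505/10⌋ = 4 → E.
Square: lon ⌊3.10390/2⌋ = 1; lat ⌊5.85505/1⌋ = 5.
Subsquare: lon ⌊1.10390/0.0833333⌋ = 13 → n; lat ⌊0.85505/0.0416667⌋ = 20 → u.
Extended square: lon ⌊0.02057/0.00833333⌋ = 2; lat ⌊0.02171/0.00416667⌋ = 5.

IE15nu25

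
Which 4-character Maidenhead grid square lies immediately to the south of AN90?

Latitude square 0; −1 → -1, wraps to 9, carry into field.
Latitude field N = 13; −1 → 12 = M.
The longitude characters are unchanged.

AM99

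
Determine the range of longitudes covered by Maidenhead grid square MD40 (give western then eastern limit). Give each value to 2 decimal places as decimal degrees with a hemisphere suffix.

Field M=12, D=3: +12·20° lon, +3·10° lat → SW at lon 60°, lat -60°.
Square 4, 0: +4·2° lon, +0·1° lat → SW at lon 68°, lat -60°.
Cell spans 2° lon × 1° lat.
west 68.00° E, east 70.00° E.

68.00° E, 70.00° E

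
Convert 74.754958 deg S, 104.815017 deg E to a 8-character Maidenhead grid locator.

OB25jf78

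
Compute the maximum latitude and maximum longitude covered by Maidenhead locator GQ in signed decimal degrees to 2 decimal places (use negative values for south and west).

Field G=6, Q=16: +6·20° lon, +16·10° lat → SW at lon -60°, lat 70°.
Cell spans 20° lon × 10° lat. NE corner is SW corner plus one full cell.
latitude 80.00, longitude -40.00.

80.00, -40.00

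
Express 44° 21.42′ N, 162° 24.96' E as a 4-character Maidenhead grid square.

RN14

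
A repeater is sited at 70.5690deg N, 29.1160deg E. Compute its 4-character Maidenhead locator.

KQ40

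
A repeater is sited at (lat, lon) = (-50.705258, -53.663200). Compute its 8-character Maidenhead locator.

GD39eh00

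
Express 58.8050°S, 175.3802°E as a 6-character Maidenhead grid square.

RD71qe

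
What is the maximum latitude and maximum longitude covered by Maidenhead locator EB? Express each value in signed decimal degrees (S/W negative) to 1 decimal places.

-70.0, -80.0

Field E=4, B=1: +4·20° lon, +1·10° lat → SW at lon -100°, lat -80°.
Cell spans 20° lon × 10° lat. NE corner is SW corner plus one full cell.
latitude -70.0, longitude -80.0.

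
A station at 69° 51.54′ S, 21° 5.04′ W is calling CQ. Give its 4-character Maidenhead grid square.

Shift to the Maidenhead origin (180°W, 90°S): lon 158.92, lat 20.14.
Field: lon ⌊158.92/20⌋ = 7 → H; lat ⌊20.14/10⌋ = 2 → C.
Square: lon ⌊18.92/2⌋ = 9; lat ⌊0.14/1⌋ = 0.

HC90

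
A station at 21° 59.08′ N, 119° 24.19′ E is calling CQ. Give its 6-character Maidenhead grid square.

OL91qx

Add 180° to longitude and 90° to latitude: 299.4032, 111.9847.
Field (20°×10°, letters A–R): 299.4032/20 → 14 → O, 111.9847/10 → 11 → L; chars OL.
Square (2°×1°, digits 0–9): 19.4032/2 → 9, 1.9847/1 → 1; chars 91.
Subsquare (5′×2.5′, letters a–x): 1.4032/0.0833333 → 16 → q, 0.9847/0.0416667 → 23 → x; chars qx.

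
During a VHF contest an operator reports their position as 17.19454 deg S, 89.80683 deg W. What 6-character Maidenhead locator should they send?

EH52ct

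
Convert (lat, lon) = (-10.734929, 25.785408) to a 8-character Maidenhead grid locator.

KH29vg43

Offset from 180°W / 90°S: lon 205.78541°, lat 79.26507°.
Field: 205.78541/20 → 10 → K, 79.26507/10 → 7 → H; chars KH.
Square: 5.78541/2 → 2, 9.26507/1 → 9; chars 29.
Subsquare: 1.78541/0.0833333 → 21 → v, 0.26507/0.0416667 → 6 → g; chars vg.
Extended square: 0.03541/0.00833333 → 4, 0.01507/0.00416667 → 3; chars 43.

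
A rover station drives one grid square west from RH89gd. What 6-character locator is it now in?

RH89fd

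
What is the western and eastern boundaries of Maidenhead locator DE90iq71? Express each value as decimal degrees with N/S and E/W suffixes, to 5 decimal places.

101.27500° W, 101.26667° W

Field D=3, E=4: +3·20° lon, +4·10° lat → SW at lon -120°, lat -50°.
Square 9, 0: +9·2° lon, +0·1° lat → SW at lon -102°, lat -50°.
Subsquare i=8, q=16: +8·0.0833333° lon, +16·0.0416667° lat → SW at lon -101.333°, lat -49.3333°.
Extended square 7, 1: +7·0.00833333° lon, +1·0.00416667° lat → SW at lon -101.275°, lat -49.3292°.
Cell spans 0.00833333° lon × 0.00416667° lat.
west 101.27500° W, east 101.26667° W.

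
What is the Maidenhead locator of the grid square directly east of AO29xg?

AO39ag

Longitude subsquare x = 23; +1 → 24, wraps to 0 = a, carry into square.
Longitude square 2; +1 → 3.
The latitude characters are unchanged.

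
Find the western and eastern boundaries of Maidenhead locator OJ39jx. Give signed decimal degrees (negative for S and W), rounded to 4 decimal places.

106.7500, 106.8333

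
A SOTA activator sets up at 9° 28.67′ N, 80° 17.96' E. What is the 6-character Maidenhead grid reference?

NJ09dl

Shift to the Maidenhead origin (180°W, 90°S): lon 260.2993, lat 99.4778.
Field (20°×10°, letters A–R): lon ⌊260.2993/20⌋ = 13 → N; lat ⌊99.4778/10⌋ = 9 → J.
Square (2°×1°, digits 0–9): lon ⌊0.2993/2⌋ = 0; lat ⌊9.4778/1⌋ = 9.
Subsquare (5′×2.5′, letters a–x): lon ⌊0.2993/0.0833333⌋ = 3 → d; lat ⌊0.4778/0.0416667⌋ = 11 → l.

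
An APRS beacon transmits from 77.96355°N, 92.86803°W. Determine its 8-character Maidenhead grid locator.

EQ37nx51

Shift to the Maidenhead origin (180°W, 90°S): lon 87.13197, lat 167.96355.
Field: lon ⌊87.13197/20⌋ = 4 → E; lat ⌊167.96355/10⌋ = 16 → Q.
Square: lon ⌊7.13197/2⌋ = 3; lat ⌊7.96355/1⌋ = 7.
Subsquare: lon ⌊1.13197/0.0833333⌋ = 13 → n; lat ⌊0.96355/0.0416667⌋ = 23 → x.
Extended square: lon ⌊0.04864/0.00833333⌋ = 5; lat ⌊0.00522/0.00416667⌋ = 1.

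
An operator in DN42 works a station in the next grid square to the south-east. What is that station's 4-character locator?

DN51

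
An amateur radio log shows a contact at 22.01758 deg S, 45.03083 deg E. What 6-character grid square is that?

Shift to the Maidenhead origin (180°W, 90°S): lon 225.0308, lat 67.9824.
Field (20°×10°, letters A–R): 225.0308/20 → 11 → L, 67.9824/10 → 6 → G; chars LG.
Square (2°×1°, digits 0–9): 5.0308/2 → 2, 7.9824/1 → 7; chars 27.
Subsquare (5′×2.5′, letters a–x): 1.0308/0.0833333 → 12 → m, 0.9824/0.0416667 → 23 → x; chars mx.

LG27mx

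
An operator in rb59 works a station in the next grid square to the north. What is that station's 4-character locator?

RC50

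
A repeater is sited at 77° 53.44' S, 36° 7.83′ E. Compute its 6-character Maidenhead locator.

KB82bc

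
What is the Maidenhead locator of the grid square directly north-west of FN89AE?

FN79xf

Longitude subsquare a = 0; −1 → -1, wraps to 23 = x, carry into square.
Longitude square 8; −1 → 7.
Latitude subsquare e = 4; +1 → 5 = f.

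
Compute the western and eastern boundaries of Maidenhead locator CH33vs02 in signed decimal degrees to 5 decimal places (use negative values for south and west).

-132.25000, -132.24167

Field C=2, H=7: +2·20° lon, +7·10° lat → SW at lon -140°, lat -20°.
Square 3, 3: +3·2° lon, +3·1° lat → SW at lon -134°, lat -17°.
Subsquare v=21, s=18: +21·0.0833333° lon, +18·0.0416667° lat → SW at lon -132.25°, lat -16.25°.
Extended square 0, 2: +0·0.00833333° lon, +2·0.00416667° lat → SW at lon -132.25°, lat -16.2417°.
Cell spans 0.00833333° lon × 0.00416667° lat.
west -132.25000, east -132.24167.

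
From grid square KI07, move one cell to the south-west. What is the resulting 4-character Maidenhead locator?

Longitude square 0; −1 → -1, wraps to 9, carry into field.
Longitude field K = 10; −1 → 9 = J.
Latitude square 7; −1 → 6.

JI96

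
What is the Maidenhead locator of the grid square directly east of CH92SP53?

CH92sp63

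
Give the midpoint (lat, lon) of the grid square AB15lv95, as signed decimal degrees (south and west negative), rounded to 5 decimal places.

Field A=0, B=1: +0·20° lon, +1·10° lat → SW at lon -180°, lat -80°.
Square 1, 5: +1·2° lon, +5·1° lat → SW at lon -178°, lat -75°.
Subsquare l=11, v=21: +11·0.0833333° lon, +21·0.0416667° lat → SW at lon -177.083°, lat -74.125°.
Extended square 9, 5: +9·0.00833333° lon, +5·0.00416667° lat → SW at lon -177.008°, lat -74.1042°.
Cell spans 0.00833333° lon × 0.00416667° lat. Centre is SW corner plus half of each.
latitude -74.10208, longitude -177.00417.

-74.10208, -177.00417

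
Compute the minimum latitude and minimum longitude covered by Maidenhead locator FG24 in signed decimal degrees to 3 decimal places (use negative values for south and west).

-26.000, -76.000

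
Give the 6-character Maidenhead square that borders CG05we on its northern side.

CG05wf

Latitude subsquare e = 4; +1 → 5 = f.
The longitude characters are unchanged.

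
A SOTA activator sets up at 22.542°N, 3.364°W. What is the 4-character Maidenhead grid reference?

Shift to the Maidenhead origin (180°W, 90°S): lon 176.64, lat 112.54.
Field (20°×10°, letters A–R): 176.64/20 → 8 → I, 112.54/10 → 11 → L; chars IL.
Square (2°×1°, digits 0–9): 16.64/2 → 8, 2.54/1 → 2; chars 82.

IL82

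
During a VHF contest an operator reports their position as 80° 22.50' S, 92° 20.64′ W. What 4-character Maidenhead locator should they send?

Offset from 180°W / 90°S: lon 87.66°, lat 9.62°.
Field: lon ⌊87.66/20⌋ = 4 → E; lat ⌊9.62/10⌋ = 0 → A.
Square: lon ⌊7.66/2⌋ = 3; lat ⌊9.62/1⌋ = 9.

EA39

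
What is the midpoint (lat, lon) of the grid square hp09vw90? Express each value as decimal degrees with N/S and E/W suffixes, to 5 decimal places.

Field H=7, P=15: +7·20° lon, +15·10° lat → SW at lon -40°, lat 60°.
Square 0, 9: +0·2° lon, +9·1° lat → SW at lon -40°, lat 69°.
Subsquare v=21, w=22: +21·0.0833333° lon, +22·0.0416667° lat → SW at lon -38.25°, lat 69.9167°.
Extended square 9, 0: +9·0.00833333° lon, +0·0.00416667° lat → SW at lon -38.175°, lat 69.9167°.
Cell spans 0.00833333° lon × 0.00416667° lat. Centre is SW corner plus half of each.
latitude 69.91875° N, longitude 38.17083° W.

69.91875° N, 38.17083° W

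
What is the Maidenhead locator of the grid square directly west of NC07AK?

MC97xk

Longitude subsquare a = 0; −1 → -1, wraps to 23 = x, carry into square.
Longitude square 0; −1 → -1, wraps to 9, carry into field.
Longitude field N = 13; −1 → 12 = M.
The latitude characters are unchanged.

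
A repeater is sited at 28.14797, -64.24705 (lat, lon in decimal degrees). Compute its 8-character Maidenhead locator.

FL78vd05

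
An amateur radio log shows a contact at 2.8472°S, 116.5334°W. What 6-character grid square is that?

DI17rd

Add 180° to longitude and 90° to latitude: 63.4666, 87.1528.
Field: lon ⌊63.4666/20⌋ = 3 → D; lat ⌊87.1528/10⌋ = 8 → I.
Square: lon ⌊3.4666/2⌋ = 1; lat ⌊7.1528/1⌋ = 7.
Subsquare: lon ⌊1.4666/0.0833333⌋ = 17 → r; lat ⌊0.1528/0.0416667⌋ = 3 → d.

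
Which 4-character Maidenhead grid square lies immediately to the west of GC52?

Longitude square 5; −1 → 4.
The latitude characters are unchanged.

GC42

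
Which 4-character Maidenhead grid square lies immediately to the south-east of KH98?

LH07

Longitude square 9; +1 → 10, wraps to 0, carry into field.
Longitude field K = 10; +1 → 11 = L.
Latitude square 8; −1 → 7.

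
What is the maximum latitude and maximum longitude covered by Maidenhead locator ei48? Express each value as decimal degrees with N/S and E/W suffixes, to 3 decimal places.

1.000° S, 90.000° W

Field E=4, I=8: +4·20° lon, +8·10° lat → SW at lon -100°, lat -10°.
Square 4, 8: +4·2° lon, +8·1° lat → SW at lon -92°, lat -2°.
Cell spans 2° lon × 1° lat. NE corner is SW corner plus one full cell.
latitude 1.000° S, longitude 90.000° W.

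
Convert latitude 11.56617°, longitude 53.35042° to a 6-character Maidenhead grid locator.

LK61qn

Offset from 180°W / 90°S: lon 233.3504°, lat 101.5662°.
Field: lon ⌊233.3504/20⌋ = 11 → L; lat ⌊101.5662/10⌋ = 10 → K.
Square: lon ⌊13.3504/2⌋ = 6; lat ⌊1.5662/1⌋ = 1.
Subsquare: lon ⌊1.3504/0.0833333⌋ = 16 → q; lat ⌊0.5662/0.0416667⌋ = 13 → n.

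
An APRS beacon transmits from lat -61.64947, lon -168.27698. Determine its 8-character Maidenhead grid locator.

AC58ui64

Offset from 180°W / 90°S: lon 11.72302°, lat 28.35053°.
Field (20°×10°, letters A–R): 11.72302/20 → 0 → A, 28.35053/10 → 2 → C; chars AC.
Square (2°×1°, digits 0–9): 11.72302/2 → 5, 8.35053/1 → 8; chars 58.
Subsquare (5′×2.5′, letters a–x): 1.72302/0.0833333 → 20 → u, 0.35053/0.0416667 → 8 → i; chars ui.
Extended square (30″×15″, digits 0–9): 0.05635/0.00833333 → 6, 0.01720/0.00416667 → 4; chars 64.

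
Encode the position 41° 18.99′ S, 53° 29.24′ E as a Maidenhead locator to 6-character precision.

LE68rq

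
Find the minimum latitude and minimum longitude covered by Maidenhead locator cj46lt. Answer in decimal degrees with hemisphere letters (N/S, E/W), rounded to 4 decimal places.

Field C=2, J=9: +2·20° lon, +9·10° lat → SW at lon -140°, lat 0°.
Square 4, 6: +4·2° lon, +6·1° lat → SW at lon -132°, lat 6°.
Subsquare l=11, t=19: +11·0.0833333° lon, +19·0.0416667° lat → SW at lon -131.083°, lat 6.79167°.
latitude 6.7917° N, longitude 131.0833° W.

6.7917° N, 131.0833° W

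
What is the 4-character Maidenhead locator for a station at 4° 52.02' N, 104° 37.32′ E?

Shift to the Maidenhead origin (180°W, 90°S): lon 284.62, lat 94.87.
Field: 284.62/20 → 14 → O, 94.87/10 → 9 → J; chars OJ.
Square: 4.62/2 → 2, 4.87/1 → 4; chars 24.

OJ24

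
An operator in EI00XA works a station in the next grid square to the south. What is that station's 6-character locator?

Latitude subsquare a = 0; −1 → -1, wraps to 23 = x, carry into square.
Latitude square 0; −1 → -1, wraps to 9, carry into field.
Latitude field I = 8; −1 → 7 = H.
The longitude characters are unchanged.

EH09xx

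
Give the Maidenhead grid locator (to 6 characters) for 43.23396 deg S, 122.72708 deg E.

PE16is

Add 180° to longitude and 90° to latitude: 302.7271, 46.7660.
Field: 302.7271/20 → 15 → P, 46.7660/10 → 4 → E; chars PE.
Square: 2.7271/2 → 1, 6.7660/1 → 6; chars 16.
Subsquare: 0.7271/0.0833333 → 8 → i, 0.7660/0.0416667 → 18 → s; chars is.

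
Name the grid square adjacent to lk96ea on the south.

LK95ex

Latitude subsquare a = 0; −1 → -1, wraps to 23 = x, carry into square.
Latitude square 6; −1 → 5.
The longitude characters are unchanged.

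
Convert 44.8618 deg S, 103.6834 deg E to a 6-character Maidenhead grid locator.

OE15ud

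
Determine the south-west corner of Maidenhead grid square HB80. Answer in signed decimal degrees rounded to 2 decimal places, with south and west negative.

Field H=7, B=1: +7·20° lon, +1·10° lat → SW at lon -40°, lat -80°.
Square 8, 0: +8·2° lon, +0·1° lat → SW at lon -24°, lat -80°.
latitude -80.00, longitude -24.00.

-80.00, -24.00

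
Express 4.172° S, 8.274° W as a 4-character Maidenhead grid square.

II55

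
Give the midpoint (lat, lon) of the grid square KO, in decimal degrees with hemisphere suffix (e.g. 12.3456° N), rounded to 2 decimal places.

55.00° N, 30.00° E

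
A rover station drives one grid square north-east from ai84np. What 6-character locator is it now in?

AI84oq

Longitude subsquare n = 13; +1 → 14 = o.
Latitude subsquare p = 15; +1 → 16 = q.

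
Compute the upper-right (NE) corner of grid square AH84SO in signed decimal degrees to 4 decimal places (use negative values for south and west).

-15.3750, -162.4167

Field A=0, H=7: +0·20° lon, +7·10° lat → SW at lon -180°, lat -20°.
Square 8, 4: +8·2° lon, +4·1° lat → SW at lon -164°, lat -16°.
Subsquare s=18, o=14: +18·0.0833333° lon, +14·0.0416667° lat → SW at lon -162.5°, lat -15.4167°.
Cell spans 0.0833333° lon × 0.0416667° lat. NE corner is SW corner plus one full cell.
latitude -15.3750, longitude -162.4167.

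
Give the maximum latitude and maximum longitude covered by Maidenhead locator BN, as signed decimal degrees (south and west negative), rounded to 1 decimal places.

Field B=1, N=13: +1·20° lon, +13·10° lat → SW at lon -160°, lat 40°.
Cell spans 20° lon × 10° lat. NE corner is SW corner plus one full cell.
latitude 50.0, longitude -140.0.

50.0, -140.0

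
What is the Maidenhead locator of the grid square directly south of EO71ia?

EO70ix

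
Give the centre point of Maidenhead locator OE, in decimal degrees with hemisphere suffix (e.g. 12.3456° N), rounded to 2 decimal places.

Field O=14, E=4: +14·20° lon, +4·10° lat → SW at lon 100°, lat -50°.
Cell spans 20° lon × 10° lat. Centre is SW corner plus half of each.
latitude 45.00° S, longitude 110.00° E.

45.00° S, 110.00° E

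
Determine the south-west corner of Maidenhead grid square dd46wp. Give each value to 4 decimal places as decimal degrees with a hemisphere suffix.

Field D=3, D=3: +3·20° lon, +3·10° lat → SW at lon -120°, lat -60°.
Square 4, 6: +4·2° lon, +6·1° lat → SW at lon -112°, lat -54°.
Subsquare w=22, p=15: +22·0.0833333° lon, +15·0.0416667° lat → SW at lon -110.167°, lat -53.375°.
latitude 53.3750° S, longitude 110.1667° W.

53.3750° S, 110.1667° W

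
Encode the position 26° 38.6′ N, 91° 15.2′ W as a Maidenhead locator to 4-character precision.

EL46

Add 180° to longitude and 90° to latitude: 88.75, 116.64.
Field: lon ⌊88.75/20⌋ = 4 → E; lat ⌊116.64/10⌋ = 11 → L.
Square: lon ⌊8.75/2⌋ = 4; lat ⌊6.64/1⌋ = 6.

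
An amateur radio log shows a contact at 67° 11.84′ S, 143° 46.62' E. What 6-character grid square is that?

Shift to the Maidenhead origin (180°W, 90°S): lon 323.7770, lat 22.8027.
Field: lon ⌊323.7770/20⌋ = 16 → Q; lat ⌊22.8027/10⌋ = 2 → C.
Square: lon ⌊3.7770/2⌋ = 1; lat ⌊2.8027/1⌋ = 2.
Subsquare: lon ⌊1.7770/0.0833333⌋ = 21 → v; lat ⌊0.8027/0.0416667⌋ = 19 → t.

QC12vt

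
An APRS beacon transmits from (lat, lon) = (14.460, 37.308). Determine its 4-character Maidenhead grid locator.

Offset from 180°W / 90°S: lon 217.31°, lat 104.46°.
Field (20°×10°, letters A–R): lon ⌊217.31/20⌋ = 10 → K; lat ⌊104.46/10⌋ = 10 → K.
Square (2°×1°, digits 0–9): lon ⌊17.31/2⌋ = 8; lat ⌊4.46/1⌋ = 4.

KK84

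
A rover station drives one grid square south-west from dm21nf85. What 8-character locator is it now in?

DM21nf74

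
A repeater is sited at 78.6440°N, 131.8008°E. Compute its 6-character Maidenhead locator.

PQ58vp

Add 180° to longitude and 90° to latitude: 311.8008, 168.6440.
Field (20°×10°, letters A–R): lon ⌊311.8008/20⌋ = 15 → P; lat ⌊168.6440/10⌋ = 16 → Q.
Square (2°×1°, digits 0–9): lon ⌊11.8008/2⌋ = 5; lat ⌊8.6440/1⌋ = 8.
Subsquare (5′×2.5′, letters a–x): lon ⌊1.8008/0.0833333⌋ = 21 → v; lat ⌊0.6440/0.0416667⌋ = 15 → p.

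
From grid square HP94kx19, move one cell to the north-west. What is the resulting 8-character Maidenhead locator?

Longitude extended square 1; −1 → 0.
Latitude extended square 9; +1 → 10, wraps to 0, carry into subsquare.
Latitude subsquare x = 23; +1 → 24, wraps to 0 = a, carry into square.
Latitude square 4; +1 → 5.

HP95ka00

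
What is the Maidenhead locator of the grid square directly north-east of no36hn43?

NO36hn54

Longitude extended square 4; +1 → 5.
Latitude extended square 3; +1 → 4.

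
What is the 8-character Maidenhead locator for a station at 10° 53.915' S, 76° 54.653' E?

MH89kc94

Shift to the Maidenhead origin (180°W, 90°S): lon 256.91088, lat 79.10142.
Field (20°×10°, letters A–R): lon ⌊256.91088/20⌋ = 12 → M; lat ⌊79.10142/10⌋ = 7 → H.
Square (2°×1°, digits 0–9): lon ⌊16.91088/2⌋ = 8; lat ⌊9.10142/1⌋ = 9.
Subsquare (5′×2.5′, letters a–x): lon ⌊0.91088/0.0833333⌋ = 10 → k; lat ⌊0.10142/0.0416667⌋ = 2 → c.
Extended square (30″×15″, digits 0–9): lon ⌊0.07755/0.00833333⌋ = 9; lat ⌊0.01808/0.00416667⌋ = 4.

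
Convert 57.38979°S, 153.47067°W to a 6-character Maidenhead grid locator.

Shift to the Maidenhead origin (180°W, 90°S): lon 26.5293, lat 32.6102.
Field: 26.5293/20 → 1 → B, 32.6102/10 → 3 → D; chars BD.
Square: 6.5293/2 → 3, 2.6102/1 → 2; chars 32.
Subsquare: 0.5293/0.0833333 → 6 → g, 0.6102/0.0416667 → 14 → o; chars go.

BD32go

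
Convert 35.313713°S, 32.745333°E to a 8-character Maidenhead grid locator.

KF64iq94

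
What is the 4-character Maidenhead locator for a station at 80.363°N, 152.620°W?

BR30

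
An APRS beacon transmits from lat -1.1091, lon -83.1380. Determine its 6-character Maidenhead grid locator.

Offset from 180°W / 90°S: lon 96.8620°, lat 88.8909°.
Field: lon ⌊96.8620/20⌋ = 4 → E; lat ⌊88.8909/10⌋ = 8 → I.
Square: lon ⌊16.8620/2⌋ = 8; lat ⌊8.8909/1⌋ = 8.
Subsquare: lon ⌊0.8620/0.0833333⌋ = 10 → k; lat ⌊0.8909/0.0416667⌋ = 21 → v.

EI88kv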